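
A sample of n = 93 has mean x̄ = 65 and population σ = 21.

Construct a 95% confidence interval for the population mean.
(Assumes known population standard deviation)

Answer: (60.7319, 69.2681)

Derivation:
Confidence level: 95%, α = 0.05
z_0.025 = 1.960
SE = σ/√n = 21/√93 = 2.1776
Margin of error = 1.960 × 2.1776 = 4.2681
CI: x̄ ± margin = 65 ± 4.2681
CI: (60.7319, 69.2681)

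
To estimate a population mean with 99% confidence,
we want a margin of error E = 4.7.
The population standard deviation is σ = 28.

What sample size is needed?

Answer: n = 236

Derivation:
z_0.005 = 2.576
n = (z×σ/E)² = (2.576×28/4.7)²
n = 235.5115
Round up: n = 236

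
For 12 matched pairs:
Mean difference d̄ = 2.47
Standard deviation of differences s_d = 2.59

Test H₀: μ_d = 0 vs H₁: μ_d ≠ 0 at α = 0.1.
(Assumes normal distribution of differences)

Answer: t = 3.3035, reject H₀

Derivation:
df = n - 1 = 11
SE = s_d/√n = 2.59/√12 = 0.7477
t = d̄/SE = 2.47/0.7477 = 3.3035
Critical value: t_{0.05,11} = ±1.796
p-value ≈ 0.0070
Decision: reject H₀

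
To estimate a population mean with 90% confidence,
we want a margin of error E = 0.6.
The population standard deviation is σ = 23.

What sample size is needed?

z_0.05 = 1.645
n = (z×σ/E)² = (1.645×23/0.6)²
n = 3976.3534
Round up: n = 3977

Answer: n = 3977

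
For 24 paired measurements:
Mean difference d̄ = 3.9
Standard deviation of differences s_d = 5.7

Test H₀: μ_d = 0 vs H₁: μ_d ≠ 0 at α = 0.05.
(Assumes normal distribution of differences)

Answer: t = 3.3520, reject H₀

Derivation:
df = n - 1 = 23
SE = s_d/√n = 5.7/√24 = 1.1635
t = d̄/SE = 3.9/1.1635 = 3.3520
Critical value: t_{0.025,23} = ±2.069
p-value ≈ 0.0028
Decision: reject H₀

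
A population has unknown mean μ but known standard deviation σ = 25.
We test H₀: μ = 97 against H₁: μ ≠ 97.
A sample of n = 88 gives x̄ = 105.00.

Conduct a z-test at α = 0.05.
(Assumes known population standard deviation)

Standard error: SE = σ/√n = 25/√88 = 2.6650
z-statistic: z = (x̄ - μ₀)/SE = (105.00 - 97)/2.6650 = 3.0019
Critical value: ±1.960
p-value = 0.0027
Decision: reject H₀

Answer: z = 3.0019, reject H₀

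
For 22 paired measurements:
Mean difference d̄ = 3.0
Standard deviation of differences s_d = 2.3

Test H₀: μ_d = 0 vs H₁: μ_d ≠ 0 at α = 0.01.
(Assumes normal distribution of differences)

df = n - 1 = 21
SE = s_d/√n = 2.3/√22 = 0.4904
t = d̄/SE = 3.0/0.4904 = 6.1175
Critical value: t_{0.005,21} = ±2.831
p-value < 0.0001
Decision: reject H₀

Answer: t = 6.1175, reject H₀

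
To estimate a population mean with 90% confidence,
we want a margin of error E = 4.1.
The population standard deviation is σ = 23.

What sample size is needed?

Answer: n = 86

Derivation:
z_0.05 = 1.645
n = (z×σ/E)² = (1.645×23/4.1)²
n = 85.1569
Round up: n = 86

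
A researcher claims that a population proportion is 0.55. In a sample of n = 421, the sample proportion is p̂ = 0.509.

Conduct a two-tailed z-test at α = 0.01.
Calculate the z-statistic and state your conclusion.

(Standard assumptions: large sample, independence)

Answer: z = -1.6910, fail to reject H₀

Derivation:
H₀: p = 0.55, H₁: p ≠ 0.55
Standard error: SE = √(p₀(1-p₀)/n) = √(0.55×0.45/421) = 0.024246
z-statistic: z = (p̂ - p₀)/SE = (0.509 - 0.55)/0.024246 = -1.6910
Critical value: z_0.005 = ±2.576
p-value = 0.0908
Decision: fail to reject H₀ at α = 0.01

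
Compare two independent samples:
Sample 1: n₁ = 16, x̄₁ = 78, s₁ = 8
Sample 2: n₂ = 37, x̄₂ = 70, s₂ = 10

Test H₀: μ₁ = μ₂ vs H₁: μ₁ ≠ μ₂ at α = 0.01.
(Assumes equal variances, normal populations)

Pooled variance: s²_p = [15×8² + 36×10²]/(51) = 89.4118
s_p = 9.4558
SE = s_p×√(1/n₁ + 1/n₂) = 9.4558×√(1/16 + 1/37) = 2.8293
t = (x̄₁ - x̄₂)/SE = (78 - 70)/2.8293 = 2.8276
df = 51, t-critical = ±2.676
Decision: reject H₀

Answer: t = 2.8276, reject H₀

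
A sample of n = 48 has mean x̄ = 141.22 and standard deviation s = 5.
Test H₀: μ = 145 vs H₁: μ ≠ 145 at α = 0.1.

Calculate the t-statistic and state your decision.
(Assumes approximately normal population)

df = n - 1 = 47
SE = s/√n = 5/√48 = 0.7217
t = (x̄ - μ₀)/SE = (141.22 - 145)/0.7217 = -5.2376
Critical value: t_{0.05,47} = ±1.678
p-value < 0.0001
Decision: reject H₀

Answer: t = -5.2376, reject H₀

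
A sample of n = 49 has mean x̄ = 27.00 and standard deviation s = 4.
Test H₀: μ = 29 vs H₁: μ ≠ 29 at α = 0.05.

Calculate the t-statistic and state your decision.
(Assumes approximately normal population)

Answer: t = -3.5002, reject H₀

Derivation:
df = n - 1 = 48
SE = s/√n = 4/√49 = 0.5714
t = (x̄ - μ₀)/SE = (27.00 - 29)/0.5714 = -3.5002
Critical value: t_{0.025,48} = ±2.011
p-value ≈ 0.0010
Decision: reject H₀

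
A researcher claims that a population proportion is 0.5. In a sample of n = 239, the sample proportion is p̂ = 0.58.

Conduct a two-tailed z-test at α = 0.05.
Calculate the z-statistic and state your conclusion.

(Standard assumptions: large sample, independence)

H₀: p = 0.5, H₁: p ≠ 0.5
Standard error: SE = √(p₀(1-p₀)/n) = √(0.5×0.5/239) = 0.032342
z-statistic: z = (p̂ - p₀)/SE = (0.58 - 0.5)/0.032342 = 2.4736
Critical value: z_0.025 = ±1.960
p-value = 0.0134
Decision: reject H₀ at α = 0.05

Answer: z = 2.4736, reject H₀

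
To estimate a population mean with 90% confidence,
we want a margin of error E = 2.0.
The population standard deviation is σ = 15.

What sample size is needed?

z_0.05 = 1.645
n = (z×σ/E)² = (1.645×15/2.0)²
n = 152.2139
Round up: n = 153

Answer: n = 153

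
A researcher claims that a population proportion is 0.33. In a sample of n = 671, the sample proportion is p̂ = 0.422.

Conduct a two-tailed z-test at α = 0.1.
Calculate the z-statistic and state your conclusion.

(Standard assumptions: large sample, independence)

H₀: p = 0.33, H₁: p ≠ 0.33
Standard error: SE = √(p₀(1-p₀)/n) = √(0.33×0.67/671) = 0.018152
z-statistic: z = (p̂ - p₀)/SE = (0.422 - 0.33)/0.018152 = 5.0683
Critical value: z_0.05 = ±1.645
p-value < 0.0001
Decision: reject H₀ at α = 0.1

Answer: z = 5.0683, reject H₀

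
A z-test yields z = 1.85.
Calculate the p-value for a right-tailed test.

For z = 1.85:
p = P(Z > 1.85) = 1 - Φ(1.85) = 0.0322

Answer: p-value ≈ 0.0322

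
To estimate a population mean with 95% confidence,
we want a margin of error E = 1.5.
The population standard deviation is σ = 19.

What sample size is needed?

Answer: n = 617

Derivation:
z_0.025 = 1.960
n = (z×σ/E)² = (1.960×19/1.5)²
n = 616.3634
Round up: n = 617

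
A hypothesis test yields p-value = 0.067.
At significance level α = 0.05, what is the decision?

Answer: fail to reject H₀

Derivation:
Compare p-value to α:
0.067 ≥ 0.05
Decision: fail to reject H₀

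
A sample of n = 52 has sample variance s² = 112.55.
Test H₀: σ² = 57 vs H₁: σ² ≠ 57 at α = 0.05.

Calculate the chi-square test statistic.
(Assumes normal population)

df = n - 1 = 51
χ² = (n-1)s²/σ₀² = 51×112.55/57 = 100.7026
Critical values: χ²_{0.975,51} = 33.162, χ²_{0.025,51} = 72.616
Rejection region: χ² < 33.162 or χ² > 72.616
Decision: reject H₀

Answer: χ² = 100.7026, reject H₀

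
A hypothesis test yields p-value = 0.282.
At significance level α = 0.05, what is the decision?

Answer: fail to reject H₀

Derivation:
Compare p-value to α:
0.282 ≥ 0.05
Decision: fail to reject H₀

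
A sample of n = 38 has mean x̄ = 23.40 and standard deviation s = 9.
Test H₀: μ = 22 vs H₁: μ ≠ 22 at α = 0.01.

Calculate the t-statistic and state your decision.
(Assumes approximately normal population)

Answer: t = 0.9589, fail to reject H₀

Derivation:
df = n - 1 = 37
SE = s/√n = 9/√38 = 1.4600
t = (x̄ - μ₀)/SE = (23.40 - 22)/1.4600 = 0.9589
Critical value: t_{0.005,37} = ±2.715
p-value ≈ 0.3438
Decision: fail to reject H₀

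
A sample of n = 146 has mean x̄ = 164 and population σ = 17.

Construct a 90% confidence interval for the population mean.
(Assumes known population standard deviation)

Answer: (161.6856, 166.3144)

Derivation:
Confidence level: 90%, α = 0.1
z_0.05 = 1.645
SE = σ/√n = 17/√146 = 1.4069
Margin of error = 1.645 × 1.4069 = 2.3144
CI: x̄ ± margin = 164 ± 2.3144
CI: (161.6856, 166.3144)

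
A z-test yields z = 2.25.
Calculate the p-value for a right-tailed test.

For z = 2.25:
p = P(Z > 2.25) = 1 - Φ(2.25) = 0.0122

Answer: p-value ≈ 0.0122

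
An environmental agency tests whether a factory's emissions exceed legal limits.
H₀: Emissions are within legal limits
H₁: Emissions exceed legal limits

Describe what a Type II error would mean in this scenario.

Type I error (α): Rejecting H₀ when H₀ is true
Type II error (β): Failing to reject H₀ when H₁ is true

Answer: Failing to cite a factory whose emissions actually exceed the limit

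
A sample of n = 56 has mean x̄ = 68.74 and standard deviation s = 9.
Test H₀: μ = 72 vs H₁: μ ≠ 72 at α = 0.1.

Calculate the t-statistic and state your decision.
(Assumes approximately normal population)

Answer: t = -2.7106, reject H₀

Derivation:
df = n - 1 = 55
SE = s/√n = 9/√56 = 1.2027
t = (x̄ - μ₀)/SE = (68.74 - 72)/1.2027 = -2.7106
Critical value: t_{0.05,55} = ±1.673
p-value ≈ 0.0089
Decision: reject H₀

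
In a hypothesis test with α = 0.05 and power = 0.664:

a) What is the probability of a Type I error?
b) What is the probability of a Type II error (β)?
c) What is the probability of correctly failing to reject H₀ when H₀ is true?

a) Type I error probability = α = 0.05
b) Power = P(reject H₀ | H₁ true) = 1 - β = 0.664, so Type II error probability = β = 1 - Power = 0.336
c) P(fail to reject H₀ | H₀ true) = 1 - α = 0.95

Answer: a) 0.05, b) 0.336, c) 0.95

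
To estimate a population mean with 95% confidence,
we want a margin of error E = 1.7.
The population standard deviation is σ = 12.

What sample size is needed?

Answer: n = 192

Derivation:
z_0.025 = 1.960
n = (z×σ/E)² = (1.960×12/1.7)²
n = 191.4154
Round up: n = 192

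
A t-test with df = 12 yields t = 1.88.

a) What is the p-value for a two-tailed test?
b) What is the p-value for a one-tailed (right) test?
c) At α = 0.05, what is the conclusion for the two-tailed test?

Using t-distribution with df = 12:
a) Two-tailed: p = 2×P(T > 1.88) = 0.0846
b) One-tailed: p = P(T > 1.88) = 0.0423
c) 0.0846 ≥ 0.05, fail to reject H₀

Answer: a) 0.0846, b) 0.0423, c) fail to reject H₀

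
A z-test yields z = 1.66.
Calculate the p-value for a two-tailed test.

For z = 1.66:
p = 2×P(Z > |1.66|) = 2×(1 - Φ(1.66)) = 0.0969

Answer: p-value ≈ 0.0969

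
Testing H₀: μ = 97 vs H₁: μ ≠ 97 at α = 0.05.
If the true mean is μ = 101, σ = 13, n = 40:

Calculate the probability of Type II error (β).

SE = σ/√n = 13/√40 = 2.0555
Critical values: μ₀ ± z_0.025×SE = 97 ± 1.960×2.0555
Acceptance region: (92.9712, 101.0288)
Under H₁ (μ = 101): z_high = (101.0288 - 101)/2.0555 = 0.0140, z_low = (92.9712 - 101)/2.0555 = -3.9060
β = P(not reject | H₁) = Φ(0.0140) - Φ(-3.9060) ≈ 0.5055

Answer: β ≈ 0.5055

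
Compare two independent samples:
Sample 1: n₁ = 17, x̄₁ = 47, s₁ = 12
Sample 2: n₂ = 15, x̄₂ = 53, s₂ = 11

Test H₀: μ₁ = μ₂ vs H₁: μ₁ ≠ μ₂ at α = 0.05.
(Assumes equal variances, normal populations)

Answer: t = -1.4672, fail to reject H₀

Derivation:
Pooled variance: s²_p = [16×12² + 14×11²]/(30) = 133.2667
s_p = 11.5441
SE = s_p×√(1/n₁ + 1/n₂) = 11.5441×√(1/17 + 1/15) = 4.0895
t = (x̄₁ - x̄₂)/SE = (47 - 53)/4.0895 = -1.4672
df = 30, t-critical = ±2.042
Decision: fail to reject H₀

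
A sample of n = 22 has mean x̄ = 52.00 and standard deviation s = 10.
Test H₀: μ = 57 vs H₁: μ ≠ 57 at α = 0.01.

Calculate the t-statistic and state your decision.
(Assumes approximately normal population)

df = n - 1 = 21
SE = s/√n = 10/√22 = 2.1320
t = (x̄ - μ₀)/SE = (52.00 - 57)/2.1320 = -2.3452
Critical value: t_{0.005,21} = ±2.831
p-value ≈ 0.0289
Decision: fail to reject H₀

Answer: t = -2.3452, fail to reject H₀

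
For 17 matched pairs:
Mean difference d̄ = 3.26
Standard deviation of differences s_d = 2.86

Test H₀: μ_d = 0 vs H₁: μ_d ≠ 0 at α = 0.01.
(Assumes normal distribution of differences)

df = n - 1 = 16
SE = s_d/√n = 2.86/√17 = 0.6937
t = d̄/SE = 3.26/0.6937 = 4.6994
Critical value: t_{0.005,16} = ±2.921
p-value ≈ 0.0002
Decision: reject H₀

Answer: t = 4.6994, reject H₀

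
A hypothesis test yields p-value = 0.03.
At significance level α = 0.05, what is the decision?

Compare p-value to α:
0.03 < 0.05
Decision: reject H₀

Answer: reject H₀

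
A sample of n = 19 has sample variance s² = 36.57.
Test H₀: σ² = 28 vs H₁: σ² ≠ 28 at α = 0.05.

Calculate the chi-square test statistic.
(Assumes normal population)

Answer: χ² = 23.5093, fail to reject H₀

Derivation:
df = n - 1 = 18
χ² = (n-1)s²/σ₀² = 18×36.57/28 = 23.5093
Critical values: χ²_{0.975,18} = 8.231, χ²_{0.025,18} = 31.526
Rejection region: χ² < 8.231 or χ² > 31.526
Decision: fail to reject H₀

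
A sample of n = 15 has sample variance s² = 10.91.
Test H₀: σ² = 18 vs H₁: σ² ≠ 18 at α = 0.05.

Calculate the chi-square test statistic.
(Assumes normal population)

df = n - 1 = 14
χ² = (n-1)s²/σ₀² = 14×10.91/18 = 8.4856
Critical values: χ²_{0.975,14} = 5.629, χ²_{0.025,14} = 26.119
Rejection region: χ² < 5.629 or χ² > 26.119
Decision: fail to reject H₀

Answer: χ² = 8.4856, fail to reject H₀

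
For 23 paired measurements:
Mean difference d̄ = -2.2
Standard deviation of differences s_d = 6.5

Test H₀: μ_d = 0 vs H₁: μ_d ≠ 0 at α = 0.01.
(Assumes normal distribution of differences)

df = n - 1 = 22
SE = s_d/√n = 6.5/√23 = 1.3553
t = d̄/SE = -2.2/1.3553 = -1.6233
Critical value: t_{0.005,22} = ±2.819
p-value ≈ 0.1188
Decision: fail to reject H₀

Answer: t = -1.6233, fail to reject H₀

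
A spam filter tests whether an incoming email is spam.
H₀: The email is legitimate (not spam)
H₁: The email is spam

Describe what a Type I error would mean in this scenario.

Type I error (α): Rejecting H₀ when H₀ is true
Type II error (β): Failing to reject H₀ when H₁ is true

Answer: Marking a legitimate email as spam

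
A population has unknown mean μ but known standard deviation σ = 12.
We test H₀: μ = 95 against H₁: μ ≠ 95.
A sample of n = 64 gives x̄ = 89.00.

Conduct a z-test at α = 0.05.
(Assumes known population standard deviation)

Answer: z = -4.0000, reject H₀

Derivation:
Standard error: SE = σ/√n = 12/√64 = 1.5000
z-statistic: z = (x̄ - μ₀)/SE = (89.00 - 95)/1.5000 = -4.0000
Critical value: ±1.960
p-value = 0.0001
Decision: reject H₀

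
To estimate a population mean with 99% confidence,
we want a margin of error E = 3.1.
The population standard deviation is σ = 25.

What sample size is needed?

z_0.005 = 2.576
n = (z×σ/E)² = (2.576×25/3.1)²
n = 431.5671
Round up: n = 432

Answer: n = 432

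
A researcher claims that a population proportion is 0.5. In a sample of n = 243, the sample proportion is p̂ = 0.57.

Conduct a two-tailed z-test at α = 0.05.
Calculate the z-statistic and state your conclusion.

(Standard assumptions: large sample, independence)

Answer: z = 2.1824, reject H₀

Derivation:
H₀: p = 0.5, H₁: p ≠ 0.5
Standard error: SE = √(p₀(1-p₀)/n) = √(0.5×0.5/243) = 0.032075
z-statistic: z = (p̂ - p₀)/SE = (0.57 - 0.5)/0.032075 = 2.1824
Critical value: z_0.025 = ±1.960
p-value = 0.0291
Decision: reject H₀ at α = 0.05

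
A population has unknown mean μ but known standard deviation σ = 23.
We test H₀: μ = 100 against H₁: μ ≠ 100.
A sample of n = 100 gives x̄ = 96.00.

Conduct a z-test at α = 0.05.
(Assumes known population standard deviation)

Answer: z = -1.7391, fail to reject H₀

Derivation:
Standard error: SE = σ/√n = 23/√100 = 2.3000
z-statistic: z = (x̄ - μ₀)/SE = (96.00 - 100)/2.3000 = -1.7391
Critical value: ±1.960
p-value = 0.0820
Decision: fail to reject H₀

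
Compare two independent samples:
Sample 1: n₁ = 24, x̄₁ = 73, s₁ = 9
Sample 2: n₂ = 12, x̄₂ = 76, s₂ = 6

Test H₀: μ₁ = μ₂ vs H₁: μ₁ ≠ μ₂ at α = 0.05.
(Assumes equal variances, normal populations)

Pooled variance: s²_p = [23×9² + 11×6²]/(34) = 66.4412
s_p = 8.1511
SE = s_p×√(1/n₁ + 1/n₂) = 8.1511×√(1/24 + 1/12) = 2.8818
t = (x̄₁ - x̄₂)/SE = (73 - 76)/2.8818 = -1.0410
df = 34, t-critical = ±2.032
Decision: fail to reject H₀

Answer: t = -1.0410, fail to reject H₀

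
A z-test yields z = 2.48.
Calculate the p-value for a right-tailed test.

For z = 2.48:
p = P(Z > 2.48) = 1 - Φ(2.48) = 0.0066

Answer: p-value ≈ 0.0066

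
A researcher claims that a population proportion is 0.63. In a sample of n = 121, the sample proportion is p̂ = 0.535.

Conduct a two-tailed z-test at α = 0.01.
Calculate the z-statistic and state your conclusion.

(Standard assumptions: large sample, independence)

Answer: z = -2.1645, fail to reject H₀

Derivation:
H₀: p = 0.63, H₁: p ≠ 0.63
Standard error: SE = √(p₀(1-p₀)/n) = √(0.63×0.37/121) = 0.043891
z-statistic: z = (p̂ - p₀)/SE = (0.535 - 0.63)/0.043891 = -2.1645
Critical value: z_0.005 = ±2.576
p-value = 0.0304
Decision: fail to reject H₀ at α = 0.01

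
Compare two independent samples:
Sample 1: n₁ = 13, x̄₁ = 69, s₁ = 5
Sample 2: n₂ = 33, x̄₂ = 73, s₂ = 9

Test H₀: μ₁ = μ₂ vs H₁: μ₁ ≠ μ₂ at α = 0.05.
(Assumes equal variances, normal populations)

Pooled variance: s²_p = [12×5² + 32×9²]/(44) = 65.7273
s_p = 8.1072
SE = s_p×√(1/n₁ + 1/n₂) = 8.1072×√(1/13 + 1/33) = 2.6547
t = (x̄₁ - x̄₂)/SE = (69 - 73)/2.6547 = -1.5068
df = 44, t-critical = ±2.015
Decision: fail to reject H₀

Answer: t = -1.5068, fail to reject H₀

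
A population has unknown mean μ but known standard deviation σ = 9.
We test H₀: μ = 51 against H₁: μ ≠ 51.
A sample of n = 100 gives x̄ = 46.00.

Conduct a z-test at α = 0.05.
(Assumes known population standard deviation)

Answer: z = -5.5556, reject H₀

Derivation:
Standard error: SE = σ/√n = 9/√100 = 0.9000
z-statistic: z = (x̄ - μ₀)/SE = (46.00 - 51)/0.9000 = -5.5556
Critical value: ±1.960
p-value < 0.0001
Decision: reject H₀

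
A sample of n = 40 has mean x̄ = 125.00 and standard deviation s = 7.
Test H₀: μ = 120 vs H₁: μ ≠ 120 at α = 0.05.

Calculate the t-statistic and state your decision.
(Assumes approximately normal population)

df = n - 1 = 39
SE = s/√n = 7/√40 = 1.1068
t = (x̄ - μ₀)/SE = (125.00 - 120)/1.1068 = 4.5175
Critical value: t_{0.025,39} = ±2.023
p-value ≈ 0.0001
Decision: reject H₀

Answer: t = 4.5175, reject H₀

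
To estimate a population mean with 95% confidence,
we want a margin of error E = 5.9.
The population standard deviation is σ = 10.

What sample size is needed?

Answer: n = 12

Derivation:
z_0.025 = 1.960
n = (z×σ/E)² = (1.960×10/5.9)²
n = 11.0359
Round up: n = 12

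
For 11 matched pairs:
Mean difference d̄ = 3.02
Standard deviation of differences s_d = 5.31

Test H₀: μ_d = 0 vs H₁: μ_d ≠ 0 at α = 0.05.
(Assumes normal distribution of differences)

Answer: t = 1.8863, fail to reject H₀

Derivation:
df = n - 1 = 10
SE = s_d/√n = 5.31/√11 = 1.6010
t = d̄/SE = 3.02/1.6010 = 1.8863
Critical value: t_{0.025,10} = ±2.228
p-value ≈ 0.0886
Decision: fail to reject H₀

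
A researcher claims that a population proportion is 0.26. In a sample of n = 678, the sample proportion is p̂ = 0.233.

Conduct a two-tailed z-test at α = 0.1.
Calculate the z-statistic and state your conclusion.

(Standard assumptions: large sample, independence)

H₀: p = 0.26, H₁: p ≠ 0.26
Standard error: SE = √(p₀(1-p₀)/n) = √(0.26×0.74/678) = 0.016846
z-statistic: z = (p̂ - p₀)/SE = (0.233 - 0.26)/0.016846 = -1.6028
Critical value: z_0.05 = ±1.645
p-value = 0.1090
Decision: fail to reject H₀ at α = 0.1

Answer: z = -1.6028, fail to reject H₀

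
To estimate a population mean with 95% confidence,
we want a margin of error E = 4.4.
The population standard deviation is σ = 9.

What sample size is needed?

Answer: n = 17

Derivation:
z_0.025 = 1.960
n = (z×σ/E)² = (1.960×9/4.4)²
n = 16.0728
Round up: n = 17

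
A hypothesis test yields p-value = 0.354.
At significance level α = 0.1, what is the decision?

Answer: fail to reject H₀

Derivation:
Compare p-value to α:
0.354 ≥ 0.1
Decision: fail to reject H₀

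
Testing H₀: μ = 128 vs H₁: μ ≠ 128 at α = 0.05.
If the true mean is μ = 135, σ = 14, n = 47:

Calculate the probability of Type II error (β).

Answer: β ≈ 0.0711

Derivation:
SE = σ/√n = 14/√47 = 2.0421
Critical values: μ₀ ± z_0.025×SE = 128 ± 1.960×2.0421
Acceptance region: (123.9975, 132.0025)
Under H₁ (μ = 135): z_high = (132.0025 - 135)/2.0421 = -1.4679, z_low = (123.9975 - 135)/2.0421 = -5.3878
β = P(not reject | H₁) = Φ(-1.4679) - Φ(-5.3878) ≈ 0.0711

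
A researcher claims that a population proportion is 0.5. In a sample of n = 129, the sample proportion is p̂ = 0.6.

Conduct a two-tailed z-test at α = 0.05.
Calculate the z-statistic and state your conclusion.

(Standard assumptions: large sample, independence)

H₀: p = 0.5, H₁: p ≠ 0.5
Standard error: SE = √(p₀(1-p₀)/n) = √(0.5×0.5/129) = 0.044023
z-statistic: z = (p̂ - p₀)/SE = (0.6 - 0.5)/0.044023 = 2.2715
Critical value: z_0.025 = ±1.960
p-value = 0.0231
Decision: reject H₀ at α = 0.05

Answer: z = 2.2715, reject H₀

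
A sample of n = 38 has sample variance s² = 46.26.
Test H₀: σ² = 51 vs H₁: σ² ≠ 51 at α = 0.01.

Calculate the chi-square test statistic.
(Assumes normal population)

Answer: χ² = 33.5612, fail to reject H₀

Derivation:
df = n - 1 = 37
χ² = (n-1)s²/σ₀² = 37×46.26/51 = 33.5612
Critical values: χ²_{0.995,37} = 18.586, χ²_{0.005,37} = 62.883
Rejection region: χ² < 18.586 or χ² > 62.883
Decision: fail to reject H₀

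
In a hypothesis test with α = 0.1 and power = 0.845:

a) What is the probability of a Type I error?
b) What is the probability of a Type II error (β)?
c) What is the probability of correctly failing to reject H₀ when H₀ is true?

Answer: a) 0.1, b) 0.155, c) 0.9

Derivation:
a) Type I error probability = α = 0.1
b) Power = P(reject H₀ | H₁ true) = 1 - β = 0.845, so Type II error probability = β = 1 - Power = 0.155
c) P(fail to reject H₀ | H₀ true) = 1 - α = 0.9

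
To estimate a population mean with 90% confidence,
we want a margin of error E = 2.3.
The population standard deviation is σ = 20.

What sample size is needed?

z_0.05 = 1.645
n = (z×σ/E)² = (1.645×20/2.3)²
n = 204.6144
Round up: n = 205

Answer: n = 205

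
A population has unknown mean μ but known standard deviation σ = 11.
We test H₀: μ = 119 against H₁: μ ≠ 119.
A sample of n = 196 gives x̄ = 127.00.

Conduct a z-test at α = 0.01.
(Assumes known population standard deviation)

Answer: z = 10.1820, reject H₀

Derivation:
Standard error: SE = σ/√n = 11/√196 = 0.7857
z-statistic: z = (x̄ - μ₀)/SE = (127.00 - 119)/0.7857 = 10.1820
Critical value: ±2.576
p-value < 0.0001
Decision: reject H₀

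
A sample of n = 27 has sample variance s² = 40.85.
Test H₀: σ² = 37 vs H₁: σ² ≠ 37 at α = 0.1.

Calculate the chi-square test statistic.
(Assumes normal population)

df = n - 1 = 26
χ² = (n-1)s²/σ₀² = 26×40.85/37 = 28.7054
Critical values: χ²_{0.95,26} = 15.379, χ²_{0.05,26} = 38.885
Rejection region: χ² < 15.379 or χ² > 38.885
Decision: fail to reject H₀

Answer: χ² = 28.7054, fail to reject H₀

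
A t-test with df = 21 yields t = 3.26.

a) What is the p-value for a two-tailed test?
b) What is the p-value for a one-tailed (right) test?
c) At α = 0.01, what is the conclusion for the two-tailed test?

Answer: a) 0.0037, b) 0.0019, c) reject H₀

Derivation:
Using t-distribution with df = 21:
a) Two-tailed: p = 2×P(T > 3.26) = 0.0037
b) One-tailed: p = P(T > 3.26) = 0.0019
c) 0.0037 < 0.01, reject H₀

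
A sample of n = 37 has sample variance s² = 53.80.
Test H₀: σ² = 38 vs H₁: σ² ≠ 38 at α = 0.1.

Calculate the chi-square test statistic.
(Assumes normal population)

Answer: χ² = 50.9684, fail to reject H₀

Derivation:
df = n - 1 = 36
χ² = (n-1)s²/σ₀² = 36×53.80/38 = 50.9684
Critical values: χ²_{0.95,36} = 23.269, χ²_{0.05,36} = 50.998
Rejection region: χ² < 23.269 or χ² > 50.998
Decision: fail to reject H₀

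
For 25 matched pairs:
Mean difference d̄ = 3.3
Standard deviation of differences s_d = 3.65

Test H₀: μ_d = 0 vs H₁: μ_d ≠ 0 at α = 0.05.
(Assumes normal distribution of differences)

Answer: t = 4.5205, reject H₀

Derivation:
df = n - 1 = 24
SE = s_d/√n = 3.65/√25 = 0.7300
t = d̄/SE = 3.3/0.7300 = 4.5205
Critical value: t_{0.025,24} = ±2.064
p-value ≈ 0.0001
Decision: reject H₀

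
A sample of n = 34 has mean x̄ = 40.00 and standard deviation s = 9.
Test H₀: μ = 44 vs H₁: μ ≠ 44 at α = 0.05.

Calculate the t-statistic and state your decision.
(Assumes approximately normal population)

df = n - 1 = 33
SE = s/√n = 9/√34 = 1.5435
t = (x̄ - μ₀)/SE = (40.00 - 44)/1.5435 = -2.5915
Critical value: t_{0.025,33} = ±2.035
p-value ≈ 0.0141
Decision: reject H₀

Answer: t = -2.5915, reject H₀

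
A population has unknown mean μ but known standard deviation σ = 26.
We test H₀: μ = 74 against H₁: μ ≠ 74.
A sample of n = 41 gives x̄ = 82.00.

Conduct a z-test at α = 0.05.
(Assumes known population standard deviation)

Answer: z = 1.9702, reject H₀

Derivation:
Standard error: SE = σ/√n = 26/√41 = 4.0605
z-statistic: z = (x̄ - μ₀)/SE = (82.00 - 74)/4.0605 = 1.9702
Critical value: ±1.960
p-value = 0.0488
Decision: reject H₀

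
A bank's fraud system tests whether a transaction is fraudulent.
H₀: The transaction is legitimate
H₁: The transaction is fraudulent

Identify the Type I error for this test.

Answer: Blocking a legitimate transaction as fraud

Derivation:
A Type I error (probability α) occurs when we reject a true H₀.
A Type II error (probability β) occurs when we fail to reject a false H₀.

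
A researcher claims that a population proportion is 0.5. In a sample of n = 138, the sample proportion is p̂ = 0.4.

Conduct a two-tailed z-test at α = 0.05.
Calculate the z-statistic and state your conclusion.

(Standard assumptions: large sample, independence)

Answer: z = -2.3495, reject H₀

Derivation:
H₀: p = 0.5, H₁: p ≠ 0.5
Standard error: SE = √(p₀(1-p₀)/n) = √(0.5×0.5/138) = 0.042563
z-statistic: z = (p̂ - p₀)/SE = (0.4 - 0.5)/0.042563 = -2.3495
Critical value: z_0.025 = ±1.960
p-value = 0.0188
Decision: reject H₀ at α = 0.05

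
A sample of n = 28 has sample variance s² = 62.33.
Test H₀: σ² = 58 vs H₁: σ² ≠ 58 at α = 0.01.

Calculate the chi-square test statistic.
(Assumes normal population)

Answer: χ² = 29.0157, fail to reject H₀

Derivation:
df = n - 1 = 27
χ² = (n-1)s²/σ₀² = 27×62.33/58 = 29.0157
Critical values: χ²_{0.995,27} = 11.808, χ²_{0.005,27} = 49.645
Rejection region: χ² < 11.808 or χ² > 49.645
Decision: fail to reject H₀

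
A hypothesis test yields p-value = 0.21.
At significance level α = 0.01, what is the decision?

Answer: fail to reject H₀

Derivation:
Compare p-value to α:
0.21 ≥ 0.01
Decision: fail to reject H₀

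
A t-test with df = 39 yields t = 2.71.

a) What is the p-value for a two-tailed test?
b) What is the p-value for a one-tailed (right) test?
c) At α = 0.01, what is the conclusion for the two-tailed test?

Using t-distribution with df = 39:
a) Two-tailed: p = 2×P(T > 2.71) = 0.0099
b) One-tailed: p = P(T > 2.71) = 0.0050
c) 0.0099 < 0.01, reject H₀

Answer: a) 0.0099, b) 0.0050, c) reject H₀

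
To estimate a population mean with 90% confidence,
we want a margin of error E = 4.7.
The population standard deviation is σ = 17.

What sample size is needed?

z_0.05 = 1.645
n = (z×σ/E)² = (1.645×17/4.7)²
n = 35.4025
Round up: n = 36

Answer: n = 36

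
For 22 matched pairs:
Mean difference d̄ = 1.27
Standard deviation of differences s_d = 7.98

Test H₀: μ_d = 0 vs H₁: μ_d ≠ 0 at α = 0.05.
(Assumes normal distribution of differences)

df = n - 1 = 21
SE = s_d/√n = 7.98/√22 = 1.7013
t = d̄/SE = 1.27/1.7013 = 0.7465
Critical value: t_{0.025,21} = ±2.080
p-value ≈ 0.4636
Decision: fail to reject H₀

Answer: t = 0.7465, fail to reject H₀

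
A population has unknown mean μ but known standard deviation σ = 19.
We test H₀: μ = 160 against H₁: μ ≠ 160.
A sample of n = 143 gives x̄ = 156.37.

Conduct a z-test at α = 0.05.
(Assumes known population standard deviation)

Answer: z = -2.2846, reject H₀

Derivation:
Standard error: SE = σ/√n = 19/√143 = 1.5889
z-statistic: z = (x̄ - μ₀)/SE = (156.37 - 160)/1.5889 = -2.2846
Critical value: ±1.960
p-value = 0.0223
Decision: reject H₀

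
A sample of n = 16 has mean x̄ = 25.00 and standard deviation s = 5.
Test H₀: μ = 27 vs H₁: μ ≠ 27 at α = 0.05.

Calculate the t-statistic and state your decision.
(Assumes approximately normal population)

Answer: t = -1.6000, fail to reject H₀

Derivation:
df = n - 1 = 15
SE = s/√n = 5/√16 = 1.2500
t = (x̄ - μ₀)/SE = (25.00 - 27)/1.2500 = -1.6000
Critical value: t_{0.025,15} = ±2.131
p-value ≈ 0.1304
Decision: fail to reject H₀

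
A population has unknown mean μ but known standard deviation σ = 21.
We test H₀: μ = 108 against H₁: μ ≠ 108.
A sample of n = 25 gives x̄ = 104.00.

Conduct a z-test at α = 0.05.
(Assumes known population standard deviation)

Standard error: SE = σ/√n = 21/√25 = 4.2000
z-statistic: z = (x̄ - μ₀)/SE = (104.00 - 108)/4.2000 = -0.9524
Critical value: ±1.960
p-value = 0.3409
Decision: fail to reject H₀

Answer: z = -0.9524, fail to reject H₀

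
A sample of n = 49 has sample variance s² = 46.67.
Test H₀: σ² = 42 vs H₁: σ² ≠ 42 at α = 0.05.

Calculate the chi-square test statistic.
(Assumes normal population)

Answer: χ² = 53.3371, fail to reject H₀

Derivation:
df = n - 1 = 48
χ² = (n-1)s²/σ₀² = 48×46.67/42 = 53.3371
Critical values: χ²_{0.975,48} = 30.755, χ²_{0.025,48} = 69.023
Rejection region: χ² < 30.755 or χ² > 69.023
Decision: fail to reject H₀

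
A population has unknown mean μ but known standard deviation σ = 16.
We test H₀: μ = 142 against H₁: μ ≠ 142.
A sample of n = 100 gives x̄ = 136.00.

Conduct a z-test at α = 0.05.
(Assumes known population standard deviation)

Standard error: SE = σ/√n = 16/√100 = 1.6000
z-statistic: z = (x̄ - μ₀)/SE = (136.00 - 142)/1.6000 = -3.7500
Critical value: ±1.960
p-value = 0.0002
Decision: reject H₀

Answer: z = -3.7500, reject H₀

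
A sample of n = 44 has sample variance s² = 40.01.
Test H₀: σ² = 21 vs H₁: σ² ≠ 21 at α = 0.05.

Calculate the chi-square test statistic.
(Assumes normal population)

Answer: χ² = 81.9252, reject H₀

Derivation:
df = n - 1 = 43
χ² = (n-1)s²/σ₀² = 43×40.01/21 = 81.9252
Critical values: χ²_{0.975,43} = 26.785, χ²_{0.025,43} = 62.990
Rejection region: χ² < 26.785 or χ² > 62.990
Decision: reject H₀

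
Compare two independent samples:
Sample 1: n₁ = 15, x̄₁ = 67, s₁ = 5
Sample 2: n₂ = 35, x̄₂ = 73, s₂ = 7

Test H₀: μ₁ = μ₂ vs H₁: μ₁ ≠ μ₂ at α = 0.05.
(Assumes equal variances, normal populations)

Answer: t = -3.0000, reject H₀

Derivation:
Pooled variance: s²_p = [14×5² + 34×7²]/(48) = 42.0000
s_p = 6.4807
SE = s_p×√(1/n₁ + 1/n₂) = 6.4807×√(1/15 + 1/35) = 2.0000
t = (x̄₁ - x̄₂)/SE = (67 - 73)/2.0000 = -3.0000
df = 48, t-critical = ±2.011
Decision: reject H₀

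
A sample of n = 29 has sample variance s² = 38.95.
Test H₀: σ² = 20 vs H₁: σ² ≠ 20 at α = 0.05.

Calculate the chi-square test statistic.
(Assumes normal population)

Answer: χ² = 54.5300, reject H₀

Derivation:
df = n - 1 = 28
χ² = (n-1)s²/σ₀² = 28×38.95/20 = 54.5300
Critical values: χ²_{0.975,28} = 15.308, χ²_{0.025,28} = 44.461
Rejection region: χ² < 15.308 or χ² > 44.461
Decision: reject H₀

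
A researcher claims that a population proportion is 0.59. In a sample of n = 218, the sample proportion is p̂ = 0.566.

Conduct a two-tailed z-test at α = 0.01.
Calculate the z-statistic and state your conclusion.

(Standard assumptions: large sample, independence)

Answer: z = -0.7205, fail to reject H₀

Derivation:
H₀: p = 0.59, H₁: p ≠ 0.59
Standard error: SE = √(p₀(1-p₀)/n) = √(0.59×0.41/218) = 0.033311
z-statistic: z = (p̂ - p₀)/SE = (0.566 - 0.59)/0.033311 = -0.7205
Critical value: z_0.005 = ±2.576
p-value = 0.4712
Decision: fail to reject H₀ at α = 0.01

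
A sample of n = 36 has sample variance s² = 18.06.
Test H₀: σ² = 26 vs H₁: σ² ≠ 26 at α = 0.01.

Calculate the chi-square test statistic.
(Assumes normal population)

Answer: χ² = 24.3115, fail to reject H₀

Derivation:
df = n - 1 = 35
χ² = (n-1)s²/σ₀² = 35×18.06/26 = 24.3115
Critical values: χ²_{0.995,35} = 17.192, χ²_{0.005,35} = 60.275
Rejection region: χ² < 17.192 or χ² > 60.275
Decision: fail to reject H₀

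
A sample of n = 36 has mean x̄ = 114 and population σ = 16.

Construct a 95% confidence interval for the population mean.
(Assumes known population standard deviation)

Confidence level: 95%, α = 0.05
z_0.025 = 1.960
SE = σ/√n = 16/√36 = 2.6667
Margin of error = 1.960 × 2.6667 = 5.2267
CI: x̄ ± margin = 114 ± 5.2267
CI: (108.7733, 119.2267)

Answer: (108.7733, 119.2267)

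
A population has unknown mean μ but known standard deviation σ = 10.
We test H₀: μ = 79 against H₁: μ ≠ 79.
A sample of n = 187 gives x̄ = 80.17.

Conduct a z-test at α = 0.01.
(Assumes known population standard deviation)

Answer: z = 1.5999, fail to reject H₀

Derivation:
Standard error: SE = σ/√n = 10/√187 = 0.7313
z-statistic: z = (x̄ - μ₀)/SE = (80.17 - 79)/0.7313 = 1.5999
Critical value: ±2.576
p-value = 0.1096
Decision: fail to reject H₀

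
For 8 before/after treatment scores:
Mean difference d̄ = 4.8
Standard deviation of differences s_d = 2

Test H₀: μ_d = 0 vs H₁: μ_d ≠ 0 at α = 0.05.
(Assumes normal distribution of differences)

Answer: t = 6.7883, reject H₀

Derivation:
df = n - 1 = 7
SE = s_d/√n = 2/√8 = 0.7071
t = d̄/SE = 4.8/0.7071 = 6.7883
Critical value: t_{0.025,7} = ±2.365
p-value ≈ 0.0003
Decision: reject H₀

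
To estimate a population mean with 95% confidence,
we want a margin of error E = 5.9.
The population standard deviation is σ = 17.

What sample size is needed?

Answer: n = 32

Derivation:
z_0.025 = 1.960
n = (z×σ/E)² = (1.960×17/5.9)²
n = 31.8938
Round up: n = 32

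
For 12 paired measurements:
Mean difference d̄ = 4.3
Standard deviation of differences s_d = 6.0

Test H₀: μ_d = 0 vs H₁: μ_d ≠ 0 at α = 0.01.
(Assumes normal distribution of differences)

df = n - 1 = 11
SE = s_d/√n = 6.0/√12 = 1.7321
t = d̄/SE = 4.3/1.7321 = 2.4825
Critical value: t_{0.005,11} = ±3.106
p-value ≈ 0.0304
Decision: fail to reject H₀

Answer: t = 2.4825, fail to reject H₀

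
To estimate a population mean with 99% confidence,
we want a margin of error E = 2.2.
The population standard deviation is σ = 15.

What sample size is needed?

Answer: n = 309

Derivation:
z_0.005 = 2.576
n = (z×σ/E)² = (2.576×15/2.2)²
n = 308.4813
Round up: n = 309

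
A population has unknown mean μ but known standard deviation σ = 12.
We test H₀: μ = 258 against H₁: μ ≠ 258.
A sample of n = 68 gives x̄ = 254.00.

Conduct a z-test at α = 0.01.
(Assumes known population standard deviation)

Answer: z = -2.7488, reject H₀

Derivation:
Standard error: SE = σ/√n = 12/√68 = 1.4552
z-statistic: z = (x̄ - μ₀)/SE = (254.00 - 258)/1.4552 = -2.7488
Critical value: ±2.576
p-value = 0.0060
Decision: reject H₀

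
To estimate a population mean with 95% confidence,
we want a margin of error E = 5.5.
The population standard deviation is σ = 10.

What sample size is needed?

z_0.025 = 1.960
n = (z×σ/E)² = (1.960×10/5.5)²
n = 12.6995
Round up: n = 13

Answer: n = 13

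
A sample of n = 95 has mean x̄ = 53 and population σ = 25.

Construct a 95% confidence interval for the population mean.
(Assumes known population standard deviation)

Confidence level: 95%, α = 0.05
z_0.025 = 1.960
SE = σ/√n = 25/√95 = 2.5649
Margin of error = 1.960 × 2.5649 = 5.0272
CI: x̄ ± margin = 53 ± 5.0272
CI: (47.9728, 58.0272)

Answer: (47.9728, 58.0272)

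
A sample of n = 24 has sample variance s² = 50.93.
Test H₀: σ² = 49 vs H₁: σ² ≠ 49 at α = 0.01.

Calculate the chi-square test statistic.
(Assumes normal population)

Answer: χ² = 23.9059, fail to reject H₀

Derivation:
df = n - 1 = 23
χ² = (n-1)s²/σ₀² = 23×50.93/49 = 23.9059
Critical values: χ²_{0.995,23} = 9.260, χ²_{0.005,23} = 44.181
Rejection region: χ² < 9.260 or χ² > 44.181
Decision: fail to reject H₀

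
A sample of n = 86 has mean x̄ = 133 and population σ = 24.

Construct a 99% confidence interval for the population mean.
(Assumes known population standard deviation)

Confidence level: 99%, α = 0.01
z_0.005 = 2.576
SE = σ/√n = 24/√86 = 2.5880
Margin of error = 2.576 × 2.5880 = 6.6667
CI: x̄ ± margin = 133 ± 6.6667
CI: (126.3333, 139.6667)

Answer: (126.3333, 139.6667)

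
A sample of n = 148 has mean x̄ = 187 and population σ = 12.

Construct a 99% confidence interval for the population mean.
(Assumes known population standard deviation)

Confidence level: 99%, α = 0.01
z_0.005 = 2.576
SE = σ/√n = 12/√148 = 0.9864
Margin of error = 2.576 × 0.9864 = 2.5410
CI: x̄ ± margin = 187 ± 2.5410
CI: (184.4590, 189.5410)

Answer: (184.4590, 189.5410)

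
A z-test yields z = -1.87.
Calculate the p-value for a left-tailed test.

For z = -1.87:
p = P(Z < -1.87) = Φ(-1.87) = 0.0307

Answer: p-value ≈ 0.0307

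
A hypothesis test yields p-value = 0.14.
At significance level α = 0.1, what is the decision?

Compare p-value to α:
0.14 ≥ 0.1
Decision: fail to reject H₀

Answer: fail to reject H₀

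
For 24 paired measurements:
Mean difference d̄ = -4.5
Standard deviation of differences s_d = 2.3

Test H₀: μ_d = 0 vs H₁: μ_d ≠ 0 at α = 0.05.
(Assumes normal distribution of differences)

Answer: t = -9.5847, reject H₀

Derivation:
df = n - 1 = 23
SE = s_d/√n = 2.3/√24 = 0.4695
t = d̄/SE = -4.5/0.4695 = -9.5847
Critical value: t_{0.025,23} = ±2.069
p-value < 0.0001
Decision: reject H₀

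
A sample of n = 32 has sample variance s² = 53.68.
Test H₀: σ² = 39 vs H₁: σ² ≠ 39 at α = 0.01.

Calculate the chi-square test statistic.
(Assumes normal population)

Answer: χ² = 42.6687, fail to reject H₀

Derivation:
df = n - 1 = 31
χ² = (n-1)s²/σ₀² = 31×53.68/39 = 42.6687
Critical values: χ²_{0.995,31} = 14.458, χ²_{0.005,31} = 55.003
Rejection region: χ² < 14.458 or χ² > 55.003
Decision: fail to reject H₀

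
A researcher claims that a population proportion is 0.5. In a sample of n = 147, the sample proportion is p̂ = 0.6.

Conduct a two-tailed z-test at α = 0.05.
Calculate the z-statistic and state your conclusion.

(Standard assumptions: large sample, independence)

Answer: z = 2.4249, reject H₀

Derivation:
H₀: p = 0.5, H₁: p ≠ 0.5
Standard error: SE = √(p₀(1-p₀)/n) = √(0.5×0.5/147) = 0.041239
z-statistic: z = (p̂ - p₀)/SE = (0.6 - 0.5)/0.041239 = 2.4249
Critical value: z_0.025 = ±1.960
p-value = 0.0153
Decision: reject H₀ at α = 0.05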